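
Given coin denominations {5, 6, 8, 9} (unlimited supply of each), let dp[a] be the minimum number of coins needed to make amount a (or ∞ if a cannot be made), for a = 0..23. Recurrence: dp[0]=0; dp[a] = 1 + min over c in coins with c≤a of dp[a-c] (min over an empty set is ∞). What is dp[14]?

 a  0  1  2  3  4  5  6  7  8  9 10 11 12 13 14 15 16 17 18 19 20 21 22 23
dp  0  -  -  -  -  1  1  -  1  1  2  2  2  2  2  2  2  2  2  3  3  3  3  3
(- denotes ∞ / unreachable)

2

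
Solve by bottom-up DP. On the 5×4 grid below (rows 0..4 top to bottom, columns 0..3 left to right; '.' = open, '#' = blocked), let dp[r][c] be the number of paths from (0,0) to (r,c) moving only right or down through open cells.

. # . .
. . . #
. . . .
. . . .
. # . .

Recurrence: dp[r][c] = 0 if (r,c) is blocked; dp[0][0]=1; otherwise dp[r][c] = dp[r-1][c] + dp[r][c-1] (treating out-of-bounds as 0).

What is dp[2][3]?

r\c   0   1   2   3
  0   1   0   0   0
  1   1   1   1   0
  2   1   2   3   3
  3   1   3   6   9
  4   1   0   6  15

3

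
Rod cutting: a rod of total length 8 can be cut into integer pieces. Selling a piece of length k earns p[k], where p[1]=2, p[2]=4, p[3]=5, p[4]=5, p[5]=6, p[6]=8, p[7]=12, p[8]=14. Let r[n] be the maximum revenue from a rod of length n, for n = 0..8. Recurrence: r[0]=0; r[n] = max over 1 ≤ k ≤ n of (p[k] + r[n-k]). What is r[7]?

14

   n    0    1    2    3    4    5    6    7    8
r[n]    0    2    4    6    8   10   12   14   16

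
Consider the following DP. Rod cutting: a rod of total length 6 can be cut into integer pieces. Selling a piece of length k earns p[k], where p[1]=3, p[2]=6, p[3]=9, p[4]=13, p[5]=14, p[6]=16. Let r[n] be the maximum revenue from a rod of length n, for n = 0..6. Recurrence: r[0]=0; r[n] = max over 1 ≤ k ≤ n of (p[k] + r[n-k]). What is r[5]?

   n    0    1    2    3    4    5    6
r[n]    0    3    6    9   13   16   19

16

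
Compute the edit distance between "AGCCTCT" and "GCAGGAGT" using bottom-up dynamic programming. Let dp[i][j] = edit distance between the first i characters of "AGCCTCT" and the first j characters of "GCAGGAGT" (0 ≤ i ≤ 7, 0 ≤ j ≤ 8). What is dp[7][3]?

5

   ''  G  C  A  G  G  A  G  T
''  0  1  2  3  4  5  6  7  8
 A  1  1  2  2  3  4  5  6  7
 G  2  1  2  3  2  3  4  5  6
 C  3  2  1  2  3  3  4  5  6
 C  4  3  2  2  3  4  4  5  6
 T  5  4  3  3  3  4  5  5  5
 C  6  5  4  4  4  4  5  6  6
 T  7  6  5  5  5  5  5  6  6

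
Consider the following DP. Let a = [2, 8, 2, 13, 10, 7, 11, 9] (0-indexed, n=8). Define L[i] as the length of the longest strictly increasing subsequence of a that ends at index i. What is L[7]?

   i    0    1    2    3    4    5    6    7
a[i]    2    8    2   13   10    7   11    9
L[i]    1    2    1    3    3    2    4    3

3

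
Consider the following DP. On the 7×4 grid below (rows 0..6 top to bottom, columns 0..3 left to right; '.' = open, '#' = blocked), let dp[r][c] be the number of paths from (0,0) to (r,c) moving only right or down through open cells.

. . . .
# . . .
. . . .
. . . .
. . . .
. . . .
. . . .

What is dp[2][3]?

r\c   0   1   2   3
  0   1   1   1   1
  1   0   1   2   3
  2   0   1   3   6
  3   0   1   4  10
  4   0   1   5  15
  5   0   1   6  21
  6   0   1   7  28

6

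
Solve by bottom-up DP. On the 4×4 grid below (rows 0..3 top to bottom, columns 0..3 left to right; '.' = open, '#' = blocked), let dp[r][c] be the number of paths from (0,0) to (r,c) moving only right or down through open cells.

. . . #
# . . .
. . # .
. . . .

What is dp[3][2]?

r\c   0   1   2   3
  0   1   1   1   0
  1   0   1   2   2
  2   0   1   0   2
  3   0   1   1   3

1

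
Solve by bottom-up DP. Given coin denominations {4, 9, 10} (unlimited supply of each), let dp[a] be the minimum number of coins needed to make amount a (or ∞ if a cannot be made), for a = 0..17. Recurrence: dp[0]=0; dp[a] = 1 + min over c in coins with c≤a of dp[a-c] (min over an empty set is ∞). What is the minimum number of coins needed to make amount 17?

3

 a  0  1  2  3  4  5  6  7  8  9 10 11 12 13 14 15 16 17
dp  0  -  -  -  1  -  -  -  2  1  1  -  3  2  2  -  4  3
(- denotes ∞ / unreachable)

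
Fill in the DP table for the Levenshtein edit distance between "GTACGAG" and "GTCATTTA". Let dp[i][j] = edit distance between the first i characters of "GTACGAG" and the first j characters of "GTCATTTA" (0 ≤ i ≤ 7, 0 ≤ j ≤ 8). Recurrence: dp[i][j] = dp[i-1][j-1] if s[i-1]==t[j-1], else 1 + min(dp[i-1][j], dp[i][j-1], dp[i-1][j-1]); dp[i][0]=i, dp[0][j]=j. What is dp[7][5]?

   ''  G  T  C  A  T  T  T  A
''  0  1  2  3  4  5  6  7  8
 G  1  0  1  2  3  4  5  6  7
 T  2  1  0  1  2  3  4  5  6
 A  3  2  1  1  1  2  3  4  5
 C  4  3  2  1  2  2  3  4  5
 G  5  4  3  2  2  3  3  4  5
 A  6  5  4  3  2  3  4  4  4
 G  7  6  5  4  3  3  4  5  5

3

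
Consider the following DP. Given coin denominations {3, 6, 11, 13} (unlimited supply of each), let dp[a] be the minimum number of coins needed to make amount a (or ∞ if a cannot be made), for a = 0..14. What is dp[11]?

 a  0  1  2  3  4  5  6  7  8  9 10 11 12 13 14
dp  0  -  -  1  -  -  1  -  -  2  -  1  2  1  2
(- denotes ∞ / unreachable)

1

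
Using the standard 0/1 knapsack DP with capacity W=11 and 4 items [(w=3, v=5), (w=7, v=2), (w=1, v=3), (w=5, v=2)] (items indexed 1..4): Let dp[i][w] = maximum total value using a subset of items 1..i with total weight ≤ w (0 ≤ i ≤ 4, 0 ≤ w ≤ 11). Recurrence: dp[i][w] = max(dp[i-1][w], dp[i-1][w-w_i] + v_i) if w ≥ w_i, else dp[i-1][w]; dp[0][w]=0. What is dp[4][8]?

i\w   0   1   2   3   4   5   6   7   8   9  10  11
  0   0   0   0   0   0   0   0   0   0   0   0   0
  1   0   0   0   5   5   5   5   5   5   5   5   5
  2   0   0   0   5   5   5   5   5   5   5   7   7
  3   0   3   3   5   8   8   8   8   8   8   8  10
  4   0   3   3   5   8   8   8   8   8  10  10  10

8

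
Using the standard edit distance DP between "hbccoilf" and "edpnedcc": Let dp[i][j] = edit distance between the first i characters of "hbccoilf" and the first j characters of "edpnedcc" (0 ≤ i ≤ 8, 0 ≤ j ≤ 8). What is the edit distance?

8

   ''  e  d  p  n  e  d  c  c
''  0  1  2  3  4  5  6  7  8
 h  1  1  2  3  4  5  6  7  8
 b  2  2  2  3  4  5  6  7  8
 c  3  3  3  3  4  5  6  6  7
 c  4  4  4  4  4  5  6  6  6
 o  5  5  5  5  5  5  6  7  7
 i  6  6  6  6  6  6  6  7  8
 l  7  7  7  7  7  7  7  7  8
 f  8  8  8  8  8  8  8  8  8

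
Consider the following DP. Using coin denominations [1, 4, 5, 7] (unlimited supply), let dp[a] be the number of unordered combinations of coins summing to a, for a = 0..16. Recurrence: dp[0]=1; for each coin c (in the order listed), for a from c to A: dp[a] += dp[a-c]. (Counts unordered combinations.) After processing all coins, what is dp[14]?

after  coin     0     1     2     3     4     5     6     7     8     9    10    11    12    13    14    15    16
          1     1     1     1     1     1     1     1     1     1     1     1     1     1     1     1     1     1
          4     1     1     1     1     2     2     2     2     3     3     3     3     4     4     4     4     5
          5     1     1     1     1     2     3     3     3     4     5     6     6     7     8     9    10    11
          7     1     1     1     1     2     3     3     4     5     6     7     8    10    11    13    15    17

13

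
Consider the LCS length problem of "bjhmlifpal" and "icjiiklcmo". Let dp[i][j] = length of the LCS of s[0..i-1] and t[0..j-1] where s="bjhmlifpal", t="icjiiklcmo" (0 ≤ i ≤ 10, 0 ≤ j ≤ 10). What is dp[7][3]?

   ''  i  c  j  i  i  k  l  c  m  o
''  0  0  0  0  0  0  0  0  0  0  0
 b  0  0  0  0  0  0  0  0  0  0  0
 j  0  0  0  1  1  1  1  1  1  1  1
 h  0  0  0  1  1  1  1  1  1  1  1
 m  0  0  0  1  1  1  1  1  1  2  2
 l  0  0  0  1  1  1  1  2  2  2  2
 i  0  1  1  1  2  2  2  2  2  2  2
 f  0  1  1  1  2  2  2  2  2  2  2
 p  0  1  1  1  2  2  2  2  2  2  2
 a  0  1  1  1  2  2  2  2  2  2  2
 l  0  1  1  1  2  2  2  3  3  3  3

1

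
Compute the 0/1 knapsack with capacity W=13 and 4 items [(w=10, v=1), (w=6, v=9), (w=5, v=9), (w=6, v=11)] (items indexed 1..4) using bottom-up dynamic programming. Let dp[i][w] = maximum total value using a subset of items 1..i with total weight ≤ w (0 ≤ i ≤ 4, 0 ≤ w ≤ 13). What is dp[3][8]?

i\w   0   1   2   3   4   5   6   7   8   9  10  11  12  13
  0   0   0   0   0   0   0   0   0   0   0   0   0   0   0
  1   0   0   0   0   0   0   0   0   0   0   1   1   1   1
  2   0   0   0   0   0   0   9   9   9   9   9   9   9   9
  3   0   0   0   0   0   9   9   9   9   9   9  18  18  18
  4   0   0   0   0   0   9  11  11  11  11  11  20  20  20

9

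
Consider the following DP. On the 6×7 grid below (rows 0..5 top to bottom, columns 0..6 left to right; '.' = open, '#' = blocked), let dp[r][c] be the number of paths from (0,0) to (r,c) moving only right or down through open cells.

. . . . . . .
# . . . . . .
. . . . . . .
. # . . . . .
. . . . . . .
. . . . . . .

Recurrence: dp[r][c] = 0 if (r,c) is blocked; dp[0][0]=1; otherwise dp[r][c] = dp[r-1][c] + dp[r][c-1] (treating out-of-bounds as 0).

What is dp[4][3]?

r\c   0   1   2   3   4   5   6
  0   1   1   1   1   1   1   1
  1   0   1   2   3   4   5   6
  2   0   1   3   6  10  15  21
  3   0   0   3   9  19  34  55
  4   0   0   3  12  31  65 120
  5   0   0   3  15  46 111 231

12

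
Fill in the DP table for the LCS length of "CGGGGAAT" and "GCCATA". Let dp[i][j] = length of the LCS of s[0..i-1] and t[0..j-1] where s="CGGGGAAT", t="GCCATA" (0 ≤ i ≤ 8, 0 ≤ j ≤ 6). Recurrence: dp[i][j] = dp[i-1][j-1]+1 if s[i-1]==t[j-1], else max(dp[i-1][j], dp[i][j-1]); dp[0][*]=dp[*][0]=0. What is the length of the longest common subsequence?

3

   ''  G  C  C  A  T  A
''  0  0  0  0  0  0  0
 C  0  0  1  1  1  1  1
 G  0  1  1  1  1  1  1
 G  0  1  1  1  1  1  1
 G  0  1  1  1  1  1  1
 G  0  1  1  1  1  1  1
 A  0  1  1  1  2  2  2
 A  0  1  1  1  2  2  3
 T  0  1  1  1  2  3  3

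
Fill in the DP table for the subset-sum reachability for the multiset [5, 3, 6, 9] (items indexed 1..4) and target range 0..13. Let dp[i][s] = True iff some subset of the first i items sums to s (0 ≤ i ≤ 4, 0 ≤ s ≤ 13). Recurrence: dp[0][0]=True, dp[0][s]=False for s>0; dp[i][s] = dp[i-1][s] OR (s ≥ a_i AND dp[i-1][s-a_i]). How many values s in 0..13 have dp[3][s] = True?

7

i\s   0   1   2   3   4   5   6   7   8   9  10  11  12  13
  0   T   F   F   F   F   F   F   F   F   F   F   F   F   F
  1   T   F   F   F   F   T   F   F   F   F   F   F   F   F
  2   T   F   F   T   F   T   F   F   T   F   F   F   F   F
  3   T   F   F   T   F   T   T   F   T   T   F   T   F   F
  4   T   F   F   T   F   T   T   F   T   T   F   T   T   F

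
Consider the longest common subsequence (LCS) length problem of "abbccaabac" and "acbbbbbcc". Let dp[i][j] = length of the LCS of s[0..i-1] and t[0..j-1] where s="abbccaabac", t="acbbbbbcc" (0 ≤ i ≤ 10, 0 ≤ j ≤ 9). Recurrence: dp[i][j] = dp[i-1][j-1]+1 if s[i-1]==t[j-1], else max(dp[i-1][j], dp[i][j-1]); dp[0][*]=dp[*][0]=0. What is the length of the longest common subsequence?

   ''  a  c  b  b  b  b  b  c  c
''  0  0  0  0  0  0  0  0  0  0
 a  0  1  1  1  1  1  1  1  1  1
 b  0  1  1  2  2  2  2  2  2  2
 b  0  1  1  2  3  3  3  3  3  3
 c  0  1  2  2  3  3  3  3  4  4
 c  0  1  2  2  3  3  3  3  4  5
 a  0  1  2  2  3  3  3  3  4  5
 a  0  1  2  2  3  3  3  3  4  5
 b  0  1  2  3  3  4  4  4  4  5
 a  0  1  2  3  3  4  4  4  4  5
 c  0  1  2  3  3  4  4  4  5  5

5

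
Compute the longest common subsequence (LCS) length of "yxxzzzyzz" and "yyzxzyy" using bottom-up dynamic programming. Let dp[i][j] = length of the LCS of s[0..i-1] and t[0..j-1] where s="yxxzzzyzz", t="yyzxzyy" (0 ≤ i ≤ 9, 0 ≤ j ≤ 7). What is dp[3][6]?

   ''  y  y  z  x  z  y  y
''  0  0  0  0  0  0  0  0
 y  0  1  1  1  1  1  1  1
 x  0  1  1  1  2  2  2  2
 x  0  1  1  1  2  2  2  2
 z  0  1  1  2  2  3  3  3
 z  0  1  1  2  2  3  3  3
 z  0  1  1  2  2  3  3  3
 y  0  1  2  2  2  3  4  4
 z  0  1  2  3  3  3  4  4
 z  0  1  2  3  3  4  4  4

2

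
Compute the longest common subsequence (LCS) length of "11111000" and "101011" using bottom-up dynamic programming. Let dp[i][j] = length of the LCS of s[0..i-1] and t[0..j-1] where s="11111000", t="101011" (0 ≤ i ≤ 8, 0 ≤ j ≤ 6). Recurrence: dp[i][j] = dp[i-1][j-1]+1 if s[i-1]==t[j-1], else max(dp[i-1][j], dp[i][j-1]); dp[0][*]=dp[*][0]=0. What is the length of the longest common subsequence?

   ''  1  0  1  0  1  1
''  0  0  0  0  0  0  0
 1  0  1  1  1  1  1  1
 1  0  1  1  2  2  2  2
 1  0  1  1  2  2  3  3
 1  0  1  1  2  2  3  4
 1  0  1  1  2  2  3  4
 0  0  1  2  2  3  3  4
 0  0  1  2  2  3  3  4
 0  0  1  2  2  3  3  4

4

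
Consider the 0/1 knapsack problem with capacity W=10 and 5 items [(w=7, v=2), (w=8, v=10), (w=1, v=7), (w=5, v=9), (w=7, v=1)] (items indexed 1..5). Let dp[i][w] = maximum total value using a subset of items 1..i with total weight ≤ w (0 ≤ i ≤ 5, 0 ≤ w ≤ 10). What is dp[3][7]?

7

i\w   0   1   2   3   4   5   6   7   8   9  10
  0   0   0   0   0   0   0   0   0   0   0   0
  1   0   0   0   0   0   0   0   2   2   2   2
  2   0   0   0   0   0   0   0   2  10  10  10
  3   0   7   7   7   7   7   7   7  10  17  17
  4   0   7   7   7   7   9  16  16  16  17  17
  5   0   7   7   7   7   9  16  16  16  17  17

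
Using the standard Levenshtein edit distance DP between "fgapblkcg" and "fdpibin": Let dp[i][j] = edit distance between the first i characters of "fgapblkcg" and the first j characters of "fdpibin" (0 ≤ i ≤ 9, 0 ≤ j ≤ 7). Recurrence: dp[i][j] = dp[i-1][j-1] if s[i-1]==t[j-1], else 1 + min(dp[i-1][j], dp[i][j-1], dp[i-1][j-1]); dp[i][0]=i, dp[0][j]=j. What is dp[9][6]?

7

   ''  f  d  p  i  b  i  n
''  0  1  2  3  4  5  6  7
 f  1  0  1  2  3  4  5  6
 g  2  1  1  2  3  4  5  6
 a  3  2  2  2  3  4  5  6
 p  4  3  3  2  3  4  5  6
 b  5  4  4  3  3  3  4  5
 l  6  5  5  4  4  4  4  5
 k  7  6  6  5  5  5  5  5
 c  8  7  7  6  6  6  6  6
 g  9  8  8  7  7  7  7  7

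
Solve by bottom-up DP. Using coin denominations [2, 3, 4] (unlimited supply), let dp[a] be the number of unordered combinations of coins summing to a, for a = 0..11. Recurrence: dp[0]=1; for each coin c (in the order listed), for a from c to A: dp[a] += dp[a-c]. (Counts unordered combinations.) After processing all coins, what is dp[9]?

after  coin     0     1     2     3     4     5     6     7     8     9    10    11
          2     1     0     1     0     1     0     1     0     1     0     1     0
          3     1     0     1     1     1     1     2     1     2     2     2     2
          4     1     0     1     1     2     1     3     2     4     3     5     4

3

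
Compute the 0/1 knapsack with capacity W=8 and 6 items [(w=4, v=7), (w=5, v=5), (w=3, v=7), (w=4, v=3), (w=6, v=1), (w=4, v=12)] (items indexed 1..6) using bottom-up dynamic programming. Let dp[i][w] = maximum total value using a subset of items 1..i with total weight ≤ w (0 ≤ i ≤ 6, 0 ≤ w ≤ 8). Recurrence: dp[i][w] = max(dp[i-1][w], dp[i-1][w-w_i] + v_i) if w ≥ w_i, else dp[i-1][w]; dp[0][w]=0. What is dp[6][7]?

19

i\w   0   1   2   3   4   5   6   7   8
  0   0   0   0   0   0   0   0   0   0
  1   0   0   0   0   7   7   7   7   7
  2   0   0   0   0   7   7   7   7   7
  3   0   0   0   7   7   7   7  14  14
  4   0   0   0   7   7   7   7  14  14
  5   0   0   0   7   7   7   7  14  14
  6   0   0   0   7  12  12  12  19  19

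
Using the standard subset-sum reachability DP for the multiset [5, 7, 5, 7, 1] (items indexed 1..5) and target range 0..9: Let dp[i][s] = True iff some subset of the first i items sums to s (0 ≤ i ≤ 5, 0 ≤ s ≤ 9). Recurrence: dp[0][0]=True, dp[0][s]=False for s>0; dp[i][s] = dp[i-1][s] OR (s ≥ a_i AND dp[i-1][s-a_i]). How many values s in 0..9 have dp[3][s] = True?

i\s   0   1   2   3   4   5   6   7   8   9
  0   T   F   F   F   F   F   F   F   F   F
  1   T   F   F   F   F   T   F   F   F   F
  2   T   F   F   F   F   T   F   T   F   F
  3   T   F   F   F   F   T   F   T   F   F
  4   T   F   F   F   F   T   F   T   F   F
  5   T   T   F   F   F   T   T   T   T   F

3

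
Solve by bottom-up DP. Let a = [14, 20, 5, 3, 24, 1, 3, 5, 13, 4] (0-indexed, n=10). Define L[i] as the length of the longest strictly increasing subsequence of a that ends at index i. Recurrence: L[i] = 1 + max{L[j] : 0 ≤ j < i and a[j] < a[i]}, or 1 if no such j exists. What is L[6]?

   i    0    1    2    3    4    5    6    7    8    9
a[i]   14   20    5    3   24    1    3    5   13    4
L[i]    1    2    1    1    3    1    2    3    4    3

2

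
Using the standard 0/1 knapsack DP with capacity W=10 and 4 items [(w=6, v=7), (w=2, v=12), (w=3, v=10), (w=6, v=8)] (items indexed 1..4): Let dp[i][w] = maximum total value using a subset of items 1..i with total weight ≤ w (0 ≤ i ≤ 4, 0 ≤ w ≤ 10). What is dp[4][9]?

i\w   0   1   2   3   4   5   6   7   8   9  10
  0   0   0   0   0   0   0   0   0   0   0   0
  1   0   0   0   0   0   0   7   7   7   7   7
  2   0   0  12  12  12  12  12  12  19  19  19
  3   0   0  12  12  12  22  22  22  22  22  22
  4   0   0  12  12  12  22  22  22  22  22  22

22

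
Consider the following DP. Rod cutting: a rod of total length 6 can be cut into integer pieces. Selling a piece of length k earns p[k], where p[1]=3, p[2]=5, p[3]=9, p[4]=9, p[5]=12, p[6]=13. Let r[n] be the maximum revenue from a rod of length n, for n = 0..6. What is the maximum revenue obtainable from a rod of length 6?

18

   n    0    1    2    3    4    5    6
r[n]    0    3    6    9   12   15   18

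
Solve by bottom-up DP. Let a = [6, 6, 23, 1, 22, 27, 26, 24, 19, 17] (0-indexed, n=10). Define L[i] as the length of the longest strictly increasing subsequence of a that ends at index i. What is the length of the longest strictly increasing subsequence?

3

   i    0    1    2    3    4    5    6    7    8    9
a[i]    6    6   23    1   22   27   26   24   19   17
L[i]    1    1    2    1    2    3    3    3    2    2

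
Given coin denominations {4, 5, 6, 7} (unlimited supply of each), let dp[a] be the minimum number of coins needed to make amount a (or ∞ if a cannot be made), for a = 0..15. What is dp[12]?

 a  0  1  2  3  4  5  6  7  8  9 10 11 12 13 14 15
dp  0  -  -  -  1  1  1  1  2  2  2  2  2  2  2  3
(- denotes ∞ / unreachable)

2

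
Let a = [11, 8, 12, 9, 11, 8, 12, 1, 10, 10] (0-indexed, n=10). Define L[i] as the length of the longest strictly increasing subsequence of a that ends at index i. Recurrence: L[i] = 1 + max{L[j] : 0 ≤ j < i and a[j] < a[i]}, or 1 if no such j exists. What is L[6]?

   i    0    1    2    3    4    5    6    7    8    9
a[i]   11    8   12    9   11    8   12    1   10   10
L[i]    1    1    2    2    3    1    4    1    3    3

4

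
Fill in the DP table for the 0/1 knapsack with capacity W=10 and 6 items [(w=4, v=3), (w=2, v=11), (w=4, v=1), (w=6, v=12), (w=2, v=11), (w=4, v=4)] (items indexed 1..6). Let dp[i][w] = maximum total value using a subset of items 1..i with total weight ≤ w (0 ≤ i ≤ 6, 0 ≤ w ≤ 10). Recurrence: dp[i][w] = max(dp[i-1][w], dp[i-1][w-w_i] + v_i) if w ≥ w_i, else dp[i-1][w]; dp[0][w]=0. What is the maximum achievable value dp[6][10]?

34

i\w   0   1   2   3   4   5   6   7   8   9  10
  0   0   0   0   0   0   0   0   0   0   0   0
  1   0   0   0   0   3   3   3   3   3   3   3
  2   0   0  11  11  11  11  14  14  14  14  14
  3   0   0  11  11  11  11  14  14  14  14  15
  4   0   0  11  11  11  11  14  14  23  23  23
  5   0   0  11  11  22  22  22  22  25  25  34
  6   0   0  11  11  22  22  22  22  26  26  34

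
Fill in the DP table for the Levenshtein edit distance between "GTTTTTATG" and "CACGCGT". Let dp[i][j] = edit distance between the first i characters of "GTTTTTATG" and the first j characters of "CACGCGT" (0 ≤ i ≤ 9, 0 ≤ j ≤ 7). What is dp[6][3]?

   ''  C  A  C  G  C  G  T
''  0  1  2  3  4  5  6  7
 G  1  1  2  3  3  4  5  6
 T  2  2  2  3  4  4  5  5
 T  3  3  3  3  4  5  5  5
 T  4  4  4  4  4  5  6  5
 T  5  5  5  5  5  5  6  6
 T  6  6  6  6  6  6  6  6
 A  7  7  6  7  7  7  7  7
 T  8  8  7  7  8  8  8  7
 G  9  9  8  8  7  8  8  8

6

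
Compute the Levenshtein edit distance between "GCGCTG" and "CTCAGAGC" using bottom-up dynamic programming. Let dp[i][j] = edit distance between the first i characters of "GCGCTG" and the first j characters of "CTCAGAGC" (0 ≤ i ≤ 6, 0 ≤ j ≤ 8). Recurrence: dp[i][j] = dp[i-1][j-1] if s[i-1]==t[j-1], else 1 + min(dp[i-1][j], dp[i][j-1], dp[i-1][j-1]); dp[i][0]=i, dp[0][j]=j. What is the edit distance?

6

   ''  C  T  C  A  G  A  G  C
''  0  1  2  3  4  5  6  7  8
 G  1  1  2  3  4  4  5  6  7
 C  2  1  2  2  3  4  5  6  6
 G  3  2  2  3  3  3  4  5  6
 C  4  3  3  2  3  4  4  5  5
 T  5  4  3  3  3  4  5  5  6
 G  6  5  4  4  4  3  4  5  6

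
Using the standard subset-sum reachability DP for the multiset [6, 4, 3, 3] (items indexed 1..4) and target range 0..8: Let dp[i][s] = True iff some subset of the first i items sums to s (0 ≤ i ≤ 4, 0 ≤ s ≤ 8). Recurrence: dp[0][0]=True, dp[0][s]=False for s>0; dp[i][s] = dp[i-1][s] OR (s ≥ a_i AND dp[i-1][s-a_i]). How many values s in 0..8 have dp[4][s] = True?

5

i\s   0   1   2   3   4   5   6   7   8
  0   T   F   F   F   F   F   F   F   F
  1   T   F   F   F   F   F   T   F   F
  2   T   F   F   F   T   F   T   F   F
  3   T   F   F   T   T   F   T   T   F
  4   T   F   F   T   T   F   T   T   F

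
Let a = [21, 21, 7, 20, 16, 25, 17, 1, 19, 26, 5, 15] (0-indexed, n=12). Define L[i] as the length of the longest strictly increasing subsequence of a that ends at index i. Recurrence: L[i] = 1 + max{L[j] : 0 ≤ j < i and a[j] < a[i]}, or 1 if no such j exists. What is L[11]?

3

   i    0    1    2    3    4    5    6    7    8    9   10   11
a[i]   21   21    7   20   16   25   17    1   19   26    5   15
L[i]    1    1    1    2    2    3    3    1    4    5    2    3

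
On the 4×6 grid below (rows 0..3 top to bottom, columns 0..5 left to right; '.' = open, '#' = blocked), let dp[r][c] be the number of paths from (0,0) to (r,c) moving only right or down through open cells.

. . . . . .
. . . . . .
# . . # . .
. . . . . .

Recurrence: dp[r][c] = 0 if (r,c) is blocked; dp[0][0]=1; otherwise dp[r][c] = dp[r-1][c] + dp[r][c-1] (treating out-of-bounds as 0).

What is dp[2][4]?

r\c   0   1   2   3   4   5
  0   1   1   1   1   1   1
  1   1   2   3   4   5   6
  2   0   2   5   0   5  11
  3   0   2   7   7  12  23

5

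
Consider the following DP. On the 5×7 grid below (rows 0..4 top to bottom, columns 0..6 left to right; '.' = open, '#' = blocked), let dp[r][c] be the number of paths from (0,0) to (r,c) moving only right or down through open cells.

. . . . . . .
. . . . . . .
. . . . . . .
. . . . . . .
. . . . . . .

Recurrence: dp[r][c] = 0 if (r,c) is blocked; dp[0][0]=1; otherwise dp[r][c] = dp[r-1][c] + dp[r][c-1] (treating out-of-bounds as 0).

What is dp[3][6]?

84

r\c   0   1   2   3   4   5   6
  0   1   1   1   1   1   1   1
  1   1   2   3   4   5   6   7
  2   1   3   6  10  15  21  28
  3   1   4  10  20  35  56  84
  4   1   5  15  35  70 126 210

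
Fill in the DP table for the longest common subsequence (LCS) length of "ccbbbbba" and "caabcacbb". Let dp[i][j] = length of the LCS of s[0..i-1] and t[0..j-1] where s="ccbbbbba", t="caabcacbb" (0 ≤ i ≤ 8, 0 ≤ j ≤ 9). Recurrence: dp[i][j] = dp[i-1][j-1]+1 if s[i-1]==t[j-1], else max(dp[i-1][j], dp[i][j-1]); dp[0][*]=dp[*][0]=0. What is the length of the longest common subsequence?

   ''  c  a  a  b  c  a  c  b  b
''  0  0  0  0  0  0  0  0  0  0
 c  0  1  1  1  1  1  1  1  1  1
 c  0  1  1  1  1  2  2  2  2  2
 b  0  1  1  1  2  2  2  2  3  3
 b  0  1  1  1  2  2  2  2  3  4
 b  0  1  1  1  2  2  2  2  3  4
 b  0  1  1  1  2  2  2  2  3  4
 b  0  1  1  1  2  2  2  2  3  4
 a  0  1  2  2  2  2  3  3  3  4

4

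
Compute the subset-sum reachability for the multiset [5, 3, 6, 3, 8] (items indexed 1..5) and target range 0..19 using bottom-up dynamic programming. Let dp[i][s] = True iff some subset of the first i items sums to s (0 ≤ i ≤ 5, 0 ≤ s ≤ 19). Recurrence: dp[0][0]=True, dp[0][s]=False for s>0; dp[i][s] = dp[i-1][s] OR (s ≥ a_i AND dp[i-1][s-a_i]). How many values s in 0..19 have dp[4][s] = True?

i\s   0   1   2   3   4   5   6   7   8   9  10  11  12  13  14  15  16  17  18  19
  0   T   F   F   F   F   F   F   F   F   F   F   F   F   F   F   F   F   F   F   F
  1   T   F   F   F   F   T   F   F   F   F   F   F   F   F   F   F   F   F   F   F
  2   T   F   F   T   F   T   F   F   T   F   F   F   F   F   F   F   F   F   F   F
  3   T   F   F   T   F   T   T   F   T   T   F   T   F   F   T   F   F   F   F   F
  4   T   F   F   T   F   T   T   F   T   T   F   T   T   F   T   F   F   T   F   F
  5   T   F   F   T   F   T   T   F   T   T   F   T   T   T   T   F   T   T   F   T

10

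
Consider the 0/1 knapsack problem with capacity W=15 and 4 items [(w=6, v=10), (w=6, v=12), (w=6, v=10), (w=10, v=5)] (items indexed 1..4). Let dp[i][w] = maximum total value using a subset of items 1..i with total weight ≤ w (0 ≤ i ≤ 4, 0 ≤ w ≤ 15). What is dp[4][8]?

i\w   0   1   2   3   4   5   6   7   8   9  10  11  12  13  14  15
  0   0   0   0   0   0   0   0   0   0   0   0   0   0   0   0   0
  1   0   0   0   0   0   0  10  10  10  10  10  10  10  10  10  10
  2   0   0   0   0   0   0  12  12  12  12  12  12  22  22  22  22
  3   0   0   0   0   0   0  12  12  12  12  12  12  22  22  22  22
  4   0   0   0   0   0   0  12  12  12  12  12  12  22  22  22  22

12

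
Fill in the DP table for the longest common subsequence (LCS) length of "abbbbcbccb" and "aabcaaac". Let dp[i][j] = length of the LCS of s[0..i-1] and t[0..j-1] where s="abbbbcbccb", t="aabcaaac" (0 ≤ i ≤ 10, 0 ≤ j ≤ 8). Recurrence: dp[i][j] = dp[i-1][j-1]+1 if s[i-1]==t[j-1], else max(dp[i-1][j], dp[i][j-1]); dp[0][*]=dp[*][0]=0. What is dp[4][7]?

   ''  a  a  b  c  a  a  a  c
''  0  0  0  0  0  0  0  0  0
 a  0  1  1  1  1  1  1  1  1
 b  0  1  1  2  2  2  2  2  2
 b  0  1  1  2  2  2  2  2  2
 b  0  1  1  2  2  2  2  2  2
 b  0  1  1  2  2  2  2  2  2
 c  0  1  1  2  3  3  3  3  3
 b  0  1  1  2  3  3  3  3  3
 c  0  1  1  2  3  3  3  3  4
 c  0  1  1  2  3  3  3  3  4
 b  0  1  1  2  3  3  3  3  4

2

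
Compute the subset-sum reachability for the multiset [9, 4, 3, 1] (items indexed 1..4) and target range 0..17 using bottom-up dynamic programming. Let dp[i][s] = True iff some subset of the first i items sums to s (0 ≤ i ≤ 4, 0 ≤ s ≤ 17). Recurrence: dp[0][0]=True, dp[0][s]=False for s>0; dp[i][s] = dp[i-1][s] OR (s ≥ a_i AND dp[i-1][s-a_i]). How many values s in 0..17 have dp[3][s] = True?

8

i\s   0   1   2   3   4   5   6   7   8   9  10  11  12  13  14  15  16  17
  0   T   F   F   F   F   F   F   F   F   F   F   F   F   F   F   F   F   F
  1   T   F   F   F   F   F   F   F   F   T   F   F   F   F   F   F   F   F
  2   T   F   F   F   T   F   F   F   F   T   F   F   F   T   F   F   F   F
  3   T   F   F   T   T   F   F   T   F   T   F   F   T   T   F   F   T   F
  4   T   T   F   T   T   T   F   T   T   T   T   F   T   T   T   F   T   T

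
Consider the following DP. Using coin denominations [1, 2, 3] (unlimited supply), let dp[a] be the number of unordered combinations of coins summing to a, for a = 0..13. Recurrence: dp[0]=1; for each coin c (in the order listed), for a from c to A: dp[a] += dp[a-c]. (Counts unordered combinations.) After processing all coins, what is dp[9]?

12

after  coin     0     1     2     3     4     5     6     7     8     9    10    11    12    13
          1     1     1     1     1     1     1     1     1     1     1     1     1     1     1
          2     1     1     2     2     3     3     4     4     5     5     6     6     7     7
          3     1     1     2     3     4     5     7     8    10    12    14    16    19    21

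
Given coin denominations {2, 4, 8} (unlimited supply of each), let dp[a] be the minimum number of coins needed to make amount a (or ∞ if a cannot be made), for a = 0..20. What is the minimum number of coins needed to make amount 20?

 a  0  1  2  3  4  5  6  7  8  9 10 11 12 13 14 15 16 17 18 19 20
dp  0  -  1  -  1  -  2  -  1  -  2  -  2  -  3  -  2  -  3  -  3
(- denotes ∞ / unreachable)

3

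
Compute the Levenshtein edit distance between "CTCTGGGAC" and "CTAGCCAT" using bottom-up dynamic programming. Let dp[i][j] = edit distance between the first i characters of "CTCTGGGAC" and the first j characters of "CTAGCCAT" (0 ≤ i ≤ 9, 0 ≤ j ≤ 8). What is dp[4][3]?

2

   ''  C  T  A  G  C  C  A  T
''  0  1  2  3  4  5  6  7  8
 C  1  0  1  2  3  4  5  6  7
 T  2  1  0  1  2  3  4  5  6
 C  3  2  1  1  2  2  3  4  5
 T  4  3  2  2  2  3  3  4  4
 G  5  4  3  3  2  3  4  4  5
 G  6  5  4  4  3  3  4  5  5
 G  7  6  5  5  4  4  4  5  6
 A  8  7  6  5  5  5  5  4  5
 C  9  8  7  6  6  5  5  5  5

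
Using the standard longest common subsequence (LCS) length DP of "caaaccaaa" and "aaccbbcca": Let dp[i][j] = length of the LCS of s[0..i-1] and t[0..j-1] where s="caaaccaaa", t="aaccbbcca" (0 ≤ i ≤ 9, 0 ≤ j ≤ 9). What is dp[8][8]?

4

   ''  a  a  c  c  b  b  c  c  a
''  0  0  0  0  0  0  0  0  0  0
 c  0  0  0  1  1  1  1  1  1  1
 a  0  1  1  1  1  1  1  1  1  2
 a  0  1  2  2  2  2  2  2  2  2
 a  0  1  2  2  2  2  2  2  2  3
 c  0  1  2  3  3  3  3  3  3  3
 c  0  1  2  3  4  4  4  4  4  4
 a  0  1  2  3  4  4  4  4  4  5
 a  0  1  2  3  4  4  4  4  4  5
 a  0  1  2  3  4  4  4  4  4  5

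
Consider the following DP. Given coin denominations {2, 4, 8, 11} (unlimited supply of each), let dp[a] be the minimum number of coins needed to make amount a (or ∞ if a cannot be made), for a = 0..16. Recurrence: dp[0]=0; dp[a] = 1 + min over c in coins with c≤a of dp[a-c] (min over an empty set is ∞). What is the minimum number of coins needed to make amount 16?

 a  0  1  2  3  4  5  6  7  8  9 10 11 12 13 14 15 16
dp  0  -  1  -  1  -  2  -  1  -  2  1  2  2  3  2  2
(- denotes ∞ / unreachable)

2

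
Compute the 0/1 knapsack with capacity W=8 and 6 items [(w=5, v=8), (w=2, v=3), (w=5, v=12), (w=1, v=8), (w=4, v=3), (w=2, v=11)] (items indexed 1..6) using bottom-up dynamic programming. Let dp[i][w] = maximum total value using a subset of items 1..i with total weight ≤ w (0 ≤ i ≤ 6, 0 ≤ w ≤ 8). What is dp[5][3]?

11

i\w   0   1   2   3   4   5   6   7   8
  0   0   0   0   0   0   0   0   0   0
  1   0   0   0   0   0   8   8   8   8
  2   0   0   3   3   3   8   8  11  11
  3   0   0   3   3   3  12  12  15  15
  4   0   8   8  11  11  12  20  20  23
  5   0   8   8  11  11  12  20  20  23
  6   0   8  11  19  19  22  22  23  31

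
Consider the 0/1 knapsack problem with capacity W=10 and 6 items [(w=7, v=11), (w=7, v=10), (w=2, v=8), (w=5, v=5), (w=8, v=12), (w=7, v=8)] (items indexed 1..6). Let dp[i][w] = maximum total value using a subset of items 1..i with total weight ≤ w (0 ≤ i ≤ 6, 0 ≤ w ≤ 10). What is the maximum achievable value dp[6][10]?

i\w   0   1   2   3   4   5   6   7   8   9  10
  0   0   0   0   0   0   0   0   0   0   0   0
  1   0   0   0   0   0   0   0  11  11  11  11
  2   0   0   0   0   0   0   0  11  11  11  11
  3   0   0   8   8   8   8   8  11  11  19  19
  4   0   0   8   8   8   8   8  13  13  19  19
  5   0   0   8   8   8   8   8  13  13  19  20
  6   0   0   8   8   8   8   8  13  13  19  20

20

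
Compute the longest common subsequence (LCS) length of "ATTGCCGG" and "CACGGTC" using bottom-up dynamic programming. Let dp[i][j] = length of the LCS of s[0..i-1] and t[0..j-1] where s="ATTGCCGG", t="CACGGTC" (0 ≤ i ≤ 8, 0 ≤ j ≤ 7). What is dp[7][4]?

3

   ''  C  A  C  G  G  T  C
''  0  0  0  0  0  0  0  0
 A  0  0  1  1  1  1  1  1
 T  0  0  1  1  1  1  2  2
 T  0  0  1  1  1  1  2  2
 G  0  0  1  1  2  2  2  2
 C  0  1  1  2  2  2  2  3
 C  0  1  1  2  2  2  2  3
 G  0  1  1  2  3  3  3  3
 G  0  1  1  2  3  4  4  4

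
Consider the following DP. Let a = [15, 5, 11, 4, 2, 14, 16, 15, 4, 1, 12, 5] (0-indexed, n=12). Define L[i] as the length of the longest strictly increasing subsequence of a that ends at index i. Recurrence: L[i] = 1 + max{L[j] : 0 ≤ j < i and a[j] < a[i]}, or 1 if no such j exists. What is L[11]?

   i    0    1    2    3    4    5    6    7    8    9   10   11
a[i]   15    5   11    4    2   14   16   15    4    1   12    5
L[i]    1    1    2    1    1    3    4    4    2    1    3    3

3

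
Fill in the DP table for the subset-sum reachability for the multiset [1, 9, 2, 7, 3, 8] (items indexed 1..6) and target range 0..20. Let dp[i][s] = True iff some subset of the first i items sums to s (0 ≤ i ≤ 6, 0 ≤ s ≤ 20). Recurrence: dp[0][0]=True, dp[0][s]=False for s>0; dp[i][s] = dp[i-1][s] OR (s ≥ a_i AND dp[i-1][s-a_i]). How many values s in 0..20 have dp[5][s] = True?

21

i\s   0   1   2   3   4   5   6   7   8   9  10  11  12  13  14  15  16  17  18  19  20
  0   T   F   F   F   F   F   F   F   F   F   F   F   F   F   F   F   F   F   F   F   F
  1   T   T   F   F   F   F   F   F   F   F   F   F   F   F   F   F   F   F   F   F   F
  2   T   T   F   F   F   F   F   F   F   T   T   F   F   F   F   F   F   F   F   F   F
  3   T   T   T   T   F   F   F   F   F   T   T   T   T   F   F   F   F   F   F   F   F
  4   T   T   T   T   F   F   F   T   T   T   T   T   T   F   F   F   T   T   T   T   F
  5   T   T   T   T   T   T   T   T   T   T   T   T   T   T   T   T   T   T   T   T   T
  6   T   T   T   T   T   T   T   T   T   T   T   T   T   T   T   T   T   T   T   T   T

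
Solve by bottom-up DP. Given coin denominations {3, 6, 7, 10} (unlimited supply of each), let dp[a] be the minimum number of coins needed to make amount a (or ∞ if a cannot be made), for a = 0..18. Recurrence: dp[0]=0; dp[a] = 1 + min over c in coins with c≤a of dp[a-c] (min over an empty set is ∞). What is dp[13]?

2

 a  0  1  2  3  4  5  6  7  8  9 10 11 12 13 14 15 16 17 18
dp  0  -  -  1  -  -  1  1  -  2  1  -  2  2  2  3  2  2  3
(- denotes ∞ / unreachable)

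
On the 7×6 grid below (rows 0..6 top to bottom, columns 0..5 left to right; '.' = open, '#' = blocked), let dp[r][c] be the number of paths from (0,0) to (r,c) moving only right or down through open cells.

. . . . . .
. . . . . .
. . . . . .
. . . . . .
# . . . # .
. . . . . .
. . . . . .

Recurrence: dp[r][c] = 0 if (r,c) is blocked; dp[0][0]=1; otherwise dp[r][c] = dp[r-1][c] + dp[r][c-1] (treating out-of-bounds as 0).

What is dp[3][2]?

10

r\c   0   1   2   3   4   5
  0   1   1   1   1   1   1
  1   1   2   3   4   5   6
  2   1   3   6  10  15  21
  3   1   4  10  20  35  56
  4   0   4  14  34   0  56
  5   0   4  18  52  52 108
  6   0   4  22  74 126 234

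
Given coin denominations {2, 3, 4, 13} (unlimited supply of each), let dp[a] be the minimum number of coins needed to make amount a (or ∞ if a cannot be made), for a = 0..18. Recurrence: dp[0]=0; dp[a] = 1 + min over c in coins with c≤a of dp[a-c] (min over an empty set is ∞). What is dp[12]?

3

 a  0  1  2  3  4  5  6  7  8  9 10 11 12 13 14 15 16 17 18
dp  0  -  1  1  1  2  2  2  2  3  3  3  3  1  4  2  2  2  3
(- denotes ∞ / unreachable)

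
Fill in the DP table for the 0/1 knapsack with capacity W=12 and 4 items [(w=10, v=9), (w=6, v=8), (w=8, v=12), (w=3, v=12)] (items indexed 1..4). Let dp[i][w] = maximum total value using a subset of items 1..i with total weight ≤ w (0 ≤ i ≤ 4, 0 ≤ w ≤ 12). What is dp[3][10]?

i\w   0   1   2   3   4   5   6   7   8   9  10  11  12
  0   0   0   0   0   0   0   0   0   0   0   0   0   0
  1   0   0   0   0   0   0   0   0   0   0   9   9   9
  2   0   0   0   0   0   0   8   8   8   8   9   9   9
  3   0   0   0   0   0   0   8   8  12  12  12  12  12
  4   0   0   0  12  12  12  12  12  12  20  20  24  24

12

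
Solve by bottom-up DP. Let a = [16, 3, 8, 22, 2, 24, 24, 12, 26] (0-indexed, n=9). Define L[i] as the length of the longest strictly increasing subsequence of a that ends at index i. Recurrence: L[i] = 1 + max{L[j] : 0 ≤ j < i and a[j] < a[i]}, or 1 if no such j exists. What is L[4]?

1

   i    0    1    2    3    4    5    6    7    8
a[i]   16    3    8   22    2   24   24   12   26
L[i]    1    1    2    3    1    4    4    3    5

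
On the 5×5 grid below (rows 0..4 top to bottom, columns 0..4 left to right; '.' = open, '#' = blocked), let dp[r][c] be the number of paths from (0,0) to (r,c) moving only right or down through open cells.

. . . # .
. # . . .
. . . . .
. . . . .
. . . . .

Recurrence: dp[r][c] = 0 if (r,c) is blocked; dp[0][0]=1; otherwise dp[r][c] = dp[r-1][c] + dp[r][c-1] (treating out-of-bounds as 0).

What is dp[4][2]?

r\c   0   1   2   3   4
  0   1   1   1   0   0
  1   1   0   1   1   1
  2   1   1   2   3   4
  3   1   2   4   7  11
  4   1   3   7  14  25

7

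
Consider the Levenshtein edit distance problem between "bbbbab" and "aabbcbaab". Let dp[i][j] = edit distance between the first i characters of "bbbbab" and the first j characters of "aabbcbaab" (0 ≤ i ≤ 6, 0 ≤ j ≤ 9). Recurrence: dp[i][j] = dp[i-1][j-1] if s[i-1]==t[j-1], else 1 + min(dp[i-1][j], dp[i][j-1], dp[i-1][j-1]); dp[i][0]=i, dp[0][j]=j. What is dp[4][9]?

   ''  a  a  b  b  c  b  a  a  b
''  0  1  2  3  4  5  6  7  8  9
 b  1  1  2  2  3  4  5  6  7  8
 b  2  2  2  2  2  3  4  5  6  7
 b  3  3  3  2  2  3  3  4  5  6
 b  4  4  4  3  2  3  3  4  5  5
 a  5  4  4  4  3  3  4  3  4  5
 b  6  5  5  4  4  4  3  4  4  4

5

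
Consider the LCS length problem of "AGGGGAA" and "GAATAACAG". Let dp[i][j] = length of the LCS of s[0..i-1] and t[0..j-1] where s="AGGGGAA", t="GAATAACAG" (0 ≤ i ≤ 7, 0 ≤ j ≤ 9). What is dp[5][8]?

1

   ''  G  A  A  T  A  A  C  A  G
''  0  0  0  0  0  0  0  0  0  0
 A  0  0  1  1  1  1  1  1  1  1
 G  0  1  1  1  1  1  1  1  1  2
 G  0  1  1  1  1  1  1  1  1  2
 G  0  1  1  1  1  1  1  1  1  2
 G  0  1  1  1  1  1  1  1  1  2
 A  0  1  2  2  2  2  2  2  2  2
 A  0  1  2  3  3  3  3  3  3  3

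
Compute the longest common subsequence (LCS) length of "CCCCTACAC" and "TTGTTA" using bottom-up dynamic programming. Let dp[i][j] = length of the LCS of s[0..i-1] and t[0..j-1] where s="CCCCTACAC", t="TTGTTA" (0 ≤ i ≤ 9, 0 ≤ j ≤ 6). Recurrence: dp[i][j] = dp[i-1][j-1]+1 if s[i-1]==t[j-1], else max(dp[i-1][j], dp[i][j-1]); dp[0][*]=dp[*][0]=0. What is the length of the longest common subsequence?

2

   ''  T  T  G  T  T  A
''  0  0  0  0  0  0  0
 C  0  0  0  0  0  0  0
 C  0  0  0  0  0  0  0
 C  0  0  0  0  0  0  0
 C  0  0  0  0  0  0  0
 T  0  1  1  1  1  1  1
 A  0  1  1  1  1  1  2
 C  0  1  1  1  1  1  2
 A  0  1  1  1  1  1  2
 C  0  1  1  1  1  1  2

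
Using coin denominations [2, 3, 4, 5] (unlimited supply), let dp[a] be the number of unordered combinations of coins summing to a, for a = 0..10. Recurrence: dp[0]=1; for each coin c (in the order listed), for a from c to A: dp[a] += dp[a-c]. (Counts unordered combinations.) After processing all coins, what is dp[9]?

after  coin     0     1     2     3     4     5     6     7     8     9    10
          2     1     0     1     0     1     0     1     0     1     0     1
          3     1     0     1     1     1     1     2     1     2     2     2
          4     1     0     1     1     2     1     3     2     4     3     5
          5     1     0     1     1     2     2     3     3     5     5     7

5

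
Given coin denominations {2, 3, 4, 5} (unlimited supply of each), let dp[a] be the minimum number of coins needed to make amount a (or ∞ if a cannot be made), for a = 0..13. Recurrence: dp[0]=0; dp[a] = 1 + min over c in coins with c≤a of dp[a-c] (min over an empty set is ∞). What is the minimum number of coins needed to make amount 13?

 a  0  1  2  3  4  5  6  7  8  9 10 11 12 13
dp  0  -  1  1  1  1  2  2  2  2  2  3  3  3
(- denotes ∞ / unreachable)

3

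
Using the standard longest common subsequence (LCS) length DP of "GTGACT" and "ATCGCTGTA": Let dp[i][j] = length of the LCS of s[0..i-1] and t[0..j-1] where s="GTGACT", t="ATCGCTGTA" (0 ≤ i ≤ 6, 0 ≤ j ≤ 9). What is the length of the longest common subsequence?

4

   ''  A  T  C  G  C  T  G  T  A
''  0  0  0  0  0  0  0  0  0  0
 G  0  0  0  0  1  1  1  1  1  1
 T  0  0  1  1  1  1  2  2  2  2
 G  0  0  1  1  2  2  2  3  3  3
 A  0  1  1  1  2  2  2  3  3  4
 C  0  1  1  2  2  3  3  3  3  4
 T  0  1  2  2  2  3  4  4  4  4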